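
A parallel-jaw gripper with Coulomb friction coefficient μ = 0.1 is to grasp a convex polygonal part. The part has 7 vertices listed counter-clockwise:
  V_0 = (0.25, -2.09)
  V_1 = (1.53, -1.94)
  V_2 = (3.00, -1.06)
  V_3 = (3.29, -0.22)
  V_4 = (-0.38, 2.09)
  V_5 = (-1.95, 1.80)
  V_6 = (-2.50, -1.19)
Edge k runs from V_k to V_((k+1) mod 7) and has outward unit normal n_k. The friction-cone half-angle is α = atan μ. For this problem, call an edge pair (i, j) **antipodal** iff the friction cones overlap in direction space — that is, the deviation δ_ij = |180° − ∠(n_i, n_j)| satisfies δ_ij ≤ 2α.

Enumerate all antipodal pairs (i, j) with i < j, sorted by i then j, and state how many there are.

count = 2; pairs: (0,4), (2,5)

α = atan 0.1 = 5.71°;  2α = 11.42°
n_0 = (+0.1164, -0.9932)
n_1 = (+0.5136, -0.8580)
n_2 = (+0.9453, -0.3263)
n_3 = (+0.5327, +0.8463)
n_4 = (-0.1816, +0.9834)
n_5 = (-0.9835, +0.1809)
n_6 = (-0.3110, -0.9504)
  (0,1): δ = 155.78°  ·
  (0,2): δ = 115.73°  ·
  (0,3): δ = 38.87°  ·
  (0,4): δ = 3.78°  ✓
  (0,5): δ = 72.89°  ·
  (0,6): δ = 155.19°  ·
  (1,2): δ = 139.95°  ·
  (1,3): δ = 63.09°  ·
  (1,4): δ = 20.44°  ·
  (1,5): δ = 48.67°  ·
  (1,6): δ = 130.97°  ·
  (2,3): δ = 103.14°  ·
  (2,4): δ = 60.49°  ·
  (2,5): δ = 8.62°  ✓
  (2,6): δ = 90.92°  ·
  (3,4): δ = 137.35°  ·
  (3,5): δ = 68.24°  ·
  (3,6): δ = 14.07°  ·
  (4,5): δ = 110.89°  ·
  (4,6): δ = 28.59°  ·
  (5,6): δ = 97.70°  ·
antipodal pairs: 2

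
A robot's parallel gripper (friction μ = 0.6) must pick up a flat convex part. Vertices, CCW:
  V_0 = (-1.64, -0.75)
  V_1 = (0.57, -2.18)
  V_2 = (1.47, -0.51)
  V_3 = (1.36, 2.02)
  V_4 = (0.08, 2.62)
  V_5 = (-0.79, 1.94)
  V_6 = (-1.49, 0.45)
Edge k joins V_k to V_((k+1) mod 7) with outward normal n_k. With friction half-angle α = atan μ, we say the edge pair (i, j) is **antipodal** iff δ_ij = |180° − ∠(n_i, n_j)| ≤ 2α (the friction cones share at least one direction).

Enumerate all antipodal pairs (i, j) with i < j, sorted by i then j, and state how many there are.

count = 8; pairs: (0,2), (0,3), (1,4), (1,5), (1,6), (2,4), (2,5), (2,6)

α = atan 0.6 = 30.96°;  2α = 61.93°
n_0 = (-0.5433, -0.8396)
n_1 = (+0.8803, -0.4744)
n_2 = (+0.9991, +0.0434)
n_3 = (+0.4244, +0.9055)
n_4 = (-0.6158, +0.7879)
n_5 = (-0.9051, +0.4252)
n_6 = (-0.9923, +0.1240)
  (0,1): δ = 85.42°  ·
  (0,2): δ = 54.61°  ✓
  (0,3): δ = 7.79°  ✓
  (0,4): δ = 70.92°  ·
  (0,5): δ = 97.74°  ·
  (0,6): δ = 115.78°  ·
  (1,2): δ = 149.19°  ·
  (1,3): δ = 86.79°  ·
  (1,4): δ = 23.67°  ✓
  (1,5): δ = 3.16°  ✓
  (1,6): δ = 21.20°  ✓
  (2,3): δ = 117.60°  ·
  (2,4): δ = 54.48°  ✓
  (2,5): δ = 27.65°  ✓
  (2,6): δ = 9.61°  ✓
  (3,4): δ = 116.87°  ·
  (3,5): δ = 90.05°  ·
  (3,6): δ = 72.01°  ·
  (4,5): δ = 153.18°  ·
  (4,6): δ = 135.14°  ·
  (5,6): δ = 161.96°  ·
antipodal pairs: 8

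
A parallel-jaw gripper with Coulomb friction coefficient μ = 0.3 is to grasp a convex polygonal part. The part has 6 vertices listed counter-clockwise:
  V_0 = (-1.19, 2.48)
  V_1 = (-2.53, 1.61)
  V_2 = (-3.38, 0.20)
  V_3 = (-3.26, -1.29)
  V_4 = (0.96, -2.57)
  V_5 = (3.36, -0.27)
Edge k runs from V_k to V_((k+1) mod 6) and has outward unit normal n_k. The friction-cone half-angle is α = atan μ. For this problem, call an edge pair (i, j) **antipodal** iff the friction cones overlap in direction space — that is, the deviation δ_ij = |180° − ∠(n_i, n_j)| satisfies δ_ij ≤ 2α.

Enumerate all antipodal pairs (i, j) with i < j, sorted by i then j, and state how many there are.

α = atan 0.3 = 16.70°;  2α = 33.40°
n_0 = (-0.5445, +0.8387)
n_1 = (-0.8564, +0.5163)
n_2 = (-0.9968, -0.0803)
n_3 = (-0.2903, -0.9569)
n_4 = (+0.6919, -0.7220)
n_5 = (+0.5173, +0.8558)
  (0,1): δ = 154.08°  ·
  (0,2): δ = 118.39°  ·
  (0,3): δ = 49.87°  ·
  (0,4): δ = 10.79°  ✓
  (0,5): δ = 115.86°  ·
  (1,2): δ = 144.31°  ·
  (1,3): δ = 75.79°  ·
  (1,4): δ = 15.14°  ✓
  (1,5): δ = 89.93°  ·
  (2,3): δ = 111.48°  ·
  (2,4): δ = 50.82°  ·
  (2,5): δ = 54.25°  ·
  (3,4): δ = 119.35°  ·
  (3,5): δ = 14.28°  ✓
  (4,5): δ = 74.93°  ·
antipodal pairs: 3

count = 3; pairs: (0,4), (1,4), (3,5)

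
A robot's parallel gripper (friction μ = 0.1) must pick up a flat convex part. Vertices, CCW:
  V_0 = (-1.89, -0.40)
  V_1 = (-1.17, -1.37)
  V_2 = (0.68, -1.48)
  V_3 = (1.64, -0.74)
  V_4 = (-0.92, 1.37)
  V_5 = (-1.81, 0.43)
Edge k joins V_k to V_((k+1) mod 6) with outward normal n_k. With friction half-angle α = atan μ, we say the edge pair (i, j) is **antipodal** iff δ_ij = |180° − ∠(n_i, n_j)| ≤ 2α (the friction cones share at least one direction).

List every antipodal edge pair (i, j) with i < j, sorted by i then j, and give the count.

count = 1; pairs: (2,4)

α = atan 0.1 = 5.71°;  2α = 11.42°
n_0 = (-0.8030, -0.5960)
n_1 = (-0.0594, -0.9982)
n_2 = (+0.6105, -0.7920)
n_3 = (+0.6360, +0.7717)
n_4 = (-0.7262, +0.6875)
n_5 = (-0.9954, +0.0959)
  (0,1): δ = 129.99°  ·
  (0,2): δ = 88.96°  ·
  (0,3): δ = 13.92°  ·
  (0,4): δ = 99.98°  ·
  (0,5): δ = 137.91°  ·
  (1,2): δ = 138.97°  ·
  (1,3): δ = 36.09°  ·
  (1,4): δ = 49.97°  ·
  (1,5): δ = 87.90°  ·
  (2,3): δ = 77.12°  ·
  (2,4): δ = 8.94°  ✓
  (2,5): δ = 46.87°  ·
  (3,4): δ = 93.94°  ·
  (3,5): δ = 56.01°  ·
  (4,5): δ = 142.07°  ·
antipodal pairs: 1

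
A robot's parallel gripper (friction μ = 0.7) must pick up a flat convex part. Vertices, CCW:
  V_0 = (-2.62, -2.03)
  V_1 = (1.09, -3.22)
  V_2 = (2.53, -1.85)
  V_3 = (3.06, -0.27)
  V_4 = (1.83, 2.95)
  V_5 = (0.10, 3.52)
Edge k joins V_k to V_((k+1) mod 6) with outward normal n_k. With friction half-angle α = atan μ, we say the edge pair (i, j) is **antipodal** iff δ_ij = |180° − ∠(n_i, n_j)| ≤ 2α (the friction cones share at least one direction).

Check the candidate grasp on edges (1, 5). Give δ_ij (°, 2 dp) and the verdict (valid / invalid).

α = atan 0.7 = 34.99°;  2α = 69.98°
edge 1: e_1 = (+1.44, +1.37);  n_1 = (+0.6893, -0.7245)
edge 5: e_5 = (-2.72, -5.55);  n_5 = (-0.8980, +0.4401)
∠(n_1, n_5) = 159.68°
δ = |180° − 159.68°| = 20.32°
20.32° ≤ 2α = 69.98°  →  valid

δ = 20.32°, valid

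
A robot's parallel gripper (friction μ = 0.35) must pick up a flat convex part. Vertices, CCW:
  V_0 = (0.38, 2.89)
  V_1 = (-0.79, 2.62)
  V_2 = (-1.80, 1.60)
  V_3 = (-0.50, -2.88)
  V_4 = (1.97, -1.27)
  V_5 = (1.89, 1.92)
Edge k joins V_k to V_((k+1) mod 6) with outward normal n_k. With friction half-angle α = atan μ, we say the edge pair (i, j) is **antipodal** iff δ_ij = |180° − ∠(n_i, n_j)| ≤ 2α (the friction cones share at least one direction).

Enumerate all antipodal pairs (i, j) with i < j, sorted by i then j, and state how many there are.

α = atan 0.35 = 19.29°;  2α = 38.58°
n_0 = (-0.2249, +0.9744)
n_1 = (-0.7106, +0.7036)
n_2 = (-0.9604, -0.2787)
n_3 = (+0.5461, -0.8377)
n_4 = (+0.9997, +0.0251)
n_5 = (+0.5405, +0.8414)
  (0,1): δ = 147.71°  ·
  (0,2): δ = 86.81°  ·
  (0,3): δ = 20.10°  ✓
  (0,4): δ = 78.44°  ·
  (0,5): δ = 134.29°  ·
  (1,2): δ = 119.10°  ·
  (1,3): δ = 12.19°  ✓
  (1,4): δ = 46.15°  ·
  (1,5): δ = 102.00°  ·
  (2,3): δ = 73.08°  ·
  (2,4): δ = 14.75°  ✓
  (2,5): δ = 41.10°  ·
  (3,4): δ = 121.66°  ·
  (3,5): δ = 65.81°  ·
  (4,5): δ = 124.15°  ·
antipodal pairs: 3

count = 3; pairs: (0,3), (1,3), (2,4)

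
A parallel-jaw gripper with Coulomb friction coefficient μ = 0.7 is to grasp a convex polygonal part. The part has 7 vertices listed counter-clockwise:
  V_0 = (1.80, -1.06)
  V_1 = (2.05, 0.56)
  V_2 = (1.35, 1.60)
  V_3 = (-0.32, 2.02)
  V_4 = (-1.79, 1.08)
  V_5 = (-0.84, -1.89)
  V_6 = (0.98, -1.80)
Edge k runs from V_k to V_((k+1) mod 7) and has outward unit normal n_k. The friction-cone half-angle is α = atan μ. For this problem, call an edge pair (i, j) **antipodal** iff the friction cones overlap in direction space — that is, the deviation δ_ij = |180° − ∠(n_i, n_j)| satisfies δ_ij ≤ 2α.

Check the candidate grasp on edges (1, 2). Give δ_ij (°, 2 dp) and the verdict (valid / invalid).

α = atan 0.7 = 34.99°;  2α = 69.98°
edge 1: e_1 = (-0.70, +1.04);  n_1 = (+0.8296, +0.5584)
edge 2: e_2 = (-1.67, +0.42);  n_2 = (+0.2439, +0.9698)
∠(n_1, n_2) = 41.94°
δ = |180° − 41.94°| = 138.06°
138.06° > 2α = 69.98°  →  invalid

δ = 138.06°, invalid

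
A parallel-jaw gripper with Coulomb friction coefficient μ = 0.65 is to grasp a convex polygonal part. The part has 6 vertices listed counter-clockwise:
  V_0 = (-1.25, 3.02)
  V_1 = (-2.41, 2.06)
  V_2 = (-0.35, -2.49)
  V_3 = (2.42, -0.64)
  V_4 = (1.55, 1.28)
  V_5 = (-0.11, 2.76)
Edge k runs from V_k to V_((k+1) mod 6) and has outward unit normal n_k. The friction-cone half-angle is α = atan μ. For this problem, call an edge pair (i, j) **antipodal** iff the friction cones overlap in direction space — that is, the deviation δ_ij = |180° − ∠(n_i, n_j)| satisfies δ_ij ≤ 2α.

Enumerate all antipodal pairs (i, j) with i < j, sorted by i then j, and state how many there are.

α = atan 0.65 = 33.02°;  2α = 66.05°
n_0 = (-0.6376, +0.7704)
n_1 = (-0.9110, -0.4124)
n_2 = (+0.5554, -0.8316)
n_3 = (+0.9109, +0.4127)
n_4 = (+0.6655, +0.7464)
n_5 = (+0.2224, +0.9750)
  (0,1): δ = 105.25°  ·
  (0,2): δ = 5.87°  ✓
  (0,3): δ = 74.77°  ·
  (0,4): δ = 98.67°  ·
  (0,5): δ = 127.54°  ·
  (1,2): δ = 80.62°  ·
  (1,3): δ = 0.02°  ✓
  (1,4): δ = 23.92°  ✓
  (1,5): δ = 52.79°  ✓
  (2,3): δ = 99.36°  ·
  (2,4): δ = 75.46°  ·
  (2,5): δ = 46.59°  ✓
  (3,4): δ = 156.10°  ·
  (3,5): δ = 127.22°  ·
  (4,5): δ = 151.13°  ·
antipodal pairs: 5

count = 5; pairs: (0,2), (1,3), (1,4), (1,5), (2,5)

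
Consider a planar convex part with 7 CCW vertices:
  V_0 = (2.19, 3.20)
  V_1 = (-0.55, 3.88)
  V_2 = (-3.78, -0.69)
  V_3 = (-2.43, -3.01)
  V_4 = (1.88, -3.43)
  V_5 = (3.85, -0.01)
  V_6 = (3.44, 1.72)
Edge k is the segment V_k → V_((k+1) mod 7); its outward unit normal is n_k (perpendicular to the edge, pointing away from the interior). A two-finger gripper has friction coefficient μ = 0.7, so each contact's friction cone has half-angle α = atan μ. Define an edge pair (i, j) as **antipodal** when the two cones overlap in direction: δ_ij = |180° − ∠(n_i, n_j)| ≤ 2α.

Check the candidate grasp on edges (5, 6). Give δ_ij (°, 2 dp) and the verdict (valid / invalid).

δ = 153.15°, invalid

α = atan 0.7 = 34.99°;  2α = 69.98°
edge 5: e_5 = (-0.41, +1.73);  n_5 = (+0.9730, +0.2306)
edge 6: e_6 = (-1.25, +1.48);  n_6 = (+0.7640, +0.6452)
∠(n_5, n_6) = 26.85°
δ = |180° − 26.85°| = 153.15°
153.15° > 2α = 69.98°  →  invalid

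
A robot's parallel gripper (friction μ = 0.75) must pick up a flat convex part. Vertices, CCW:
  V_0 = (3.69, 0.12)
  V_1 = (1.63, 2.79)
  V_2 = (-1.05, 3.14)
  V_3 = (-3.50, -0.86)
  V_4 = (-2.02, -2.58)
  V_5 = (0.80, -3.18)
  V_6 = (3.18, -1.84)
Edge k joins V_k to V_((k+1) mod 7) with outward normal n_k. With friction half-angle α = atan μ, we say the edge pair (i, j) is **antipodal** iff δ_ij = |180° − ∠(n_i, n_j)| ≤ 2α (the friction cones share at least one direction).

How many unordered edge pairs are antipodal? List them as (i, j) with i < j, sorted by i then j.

count = 10; pairs: (0,2), (0,3), (0,4), (1,3), (1,4), (1,5), (2,4), (2,5), (2,6), (3,6)

α = atan 0.75 = 36.87°;  2α = 73.74°
n_0 = (+0.7917, +0.6109)
n_1 = (+0.1295, +0.9916)
n_2 = (-0.8528, +0.5223)
n_3 = (-0.7580, -0.6522)
n_4 = (-0.2081, -0.9781)
n_5 = (+0.4906, -0.8714)
n_6 = (+0.9678, -0.2518)
  (0,1): δ = 135.09°  ·
  (0,2): δ = 69.14°  ✓
  (0,3): δ = 3.06°  ✓
  (0,4): δ = 40.34°  ✓
  (0,5): δ = 81.73°  ·
  (0,6): δ = 127.76°  ·
  (1,2): δ = 114.05°  ·
  (1,3): δ = 41.85°  ✓
  (1,4): δ = 4.57°  ✓
  (1,5): δ = 36.82°  ✓
  (1,6): δ = 82.86°  ·
  (2,3): δ = 107.80°  ·
  (2,4): δ = 70.52°  ✓
  (2,5): δ = 29.13°  ✓
  (2,6): δ = 16.90°  ✓
  (3,4): δ = 142.72°  ·
  (3,5): δ = 101.33°  ·
  (3,6): δ = 55.30°  ✓
  (4,5): δ = 138.61°  ·
  (4,6): δ = 92.57°  ·
  (5,6): δ = 133.97°  ·
antipodal pairs: 10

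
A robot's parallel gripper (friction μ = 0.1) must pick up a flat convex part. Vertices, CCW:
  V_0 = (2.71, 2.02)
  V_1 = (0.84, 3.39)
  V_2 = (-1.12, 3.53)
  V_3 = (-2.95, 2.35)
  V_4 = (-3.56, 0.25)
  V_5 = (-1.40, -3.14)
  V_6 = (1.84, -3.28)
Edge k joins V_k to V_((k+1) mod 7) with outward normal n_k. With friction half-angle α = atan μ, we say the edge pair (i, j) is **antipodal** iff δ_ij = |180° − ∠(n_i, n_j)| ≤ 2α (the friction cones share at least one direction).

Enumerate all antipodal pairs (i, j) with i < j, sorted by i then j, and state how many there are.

count = 2; pairs: (1,5), (3,6)

α = atan 0.1 = 5.71°;  2α = 11.42°
n_0 = (+0.5910, +0.8067)
n_1 = (+0.0712, +0.9975)
n_2 = (-0.5419, +0.8404)
n_3 = (-0.9603, +0.2789)
n_4 = (-0.8434, -0.5374)
n_5 = (-0.0432, -0.9991)
n_6 = (+0.9868, -0.1620)
  (0,1): δ = 147.86°  ·
  (0,2): δ = 110.96°  ·
  (0,3): δ = 69.97°  ·
  (0,4): δ = 21.27°  ·
  (0,5): δ = 33.75°  ·
  (0,6): δ = 116.91°  ·
  (1,2): δ = 143.10°  ·
  (1,3): δ = 102.11°  ·
  (1,4): δ = 53.41°  ·
  (1,5): δ = 1.61°  ✓
  (1,6): δ = 84.76°  ·
  (2,3): δ = 139.01°  ·
  (2,4): δ = 90.31°  ·
  (2,5): δ = 35.29°  ·
  (2,6): δ = 47.86°  ·
  (3,4): δ = 131.30°  ·
  (3,5): δ = 76.28°  ·
  (3,6): δ = 6.88°  ✓
  (4,5): δ = 124.98°  ·
  (4,6): δ = 41.83°  ·
  (5,6): δ = 96.85°  ·
antipodal pairs: 2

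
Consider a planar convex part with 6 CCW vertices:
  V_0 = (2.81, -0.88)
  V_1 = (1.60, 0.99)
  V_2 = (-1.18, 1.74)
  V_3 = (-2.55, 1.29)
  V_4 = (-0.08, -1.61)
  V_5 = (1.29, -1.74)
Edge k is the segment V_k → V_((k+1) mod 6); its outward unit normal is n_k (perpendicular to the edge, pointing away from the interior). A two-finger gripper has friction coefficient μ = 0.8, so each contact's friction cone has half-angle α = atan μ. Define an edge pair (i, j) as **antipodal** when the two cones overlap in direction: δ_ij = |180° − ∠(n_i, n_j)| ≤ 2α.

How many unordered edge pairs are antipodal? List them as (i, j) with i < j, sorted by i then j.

count = 8; pairs: (0,3), (0,4), (1,3), (1,4), (1,5), (2,3), (2,4), (2,5)

α = atan 0.8 = 38.66°;  2α = 77.32°
n_0 = (+0.8396, +0.5433)
n_1 = (+0.2605, +0.9655)
n_2 = (-0.3121, +0.9501)
n_3 = (-0.7613, -0.6484)
n_4 = (-0.0945, -0.9955)
n_5 = (+0.4924, -0.8703)
  (0,1): δ = 138.00°  ·
  (0,2): δ = 104.72°  ·
  (0,3): δ = 7.52°  ✓
  (0,4): δ = 51.67°  ✓
  (0,5): δ = 86.60°  ·
  (1,2): δ = 146.72°  ·
  (1,3): δ = 34.48°  ✓
  (1,4): δ = 9.68°  ✓
  (1,5): δ = 44.60°  ✓
  (2,3): δ = 67.76°  ✓
  (2,4): δ = 23.60°  ✓
  (2,5): δ = 11.32°  ✓
  (3,4): δ = 135.84°  ·
  (3,5): δ = 100.92°  ·
  (4,5): δ = 145.08°  ·
antipodal pairs: 8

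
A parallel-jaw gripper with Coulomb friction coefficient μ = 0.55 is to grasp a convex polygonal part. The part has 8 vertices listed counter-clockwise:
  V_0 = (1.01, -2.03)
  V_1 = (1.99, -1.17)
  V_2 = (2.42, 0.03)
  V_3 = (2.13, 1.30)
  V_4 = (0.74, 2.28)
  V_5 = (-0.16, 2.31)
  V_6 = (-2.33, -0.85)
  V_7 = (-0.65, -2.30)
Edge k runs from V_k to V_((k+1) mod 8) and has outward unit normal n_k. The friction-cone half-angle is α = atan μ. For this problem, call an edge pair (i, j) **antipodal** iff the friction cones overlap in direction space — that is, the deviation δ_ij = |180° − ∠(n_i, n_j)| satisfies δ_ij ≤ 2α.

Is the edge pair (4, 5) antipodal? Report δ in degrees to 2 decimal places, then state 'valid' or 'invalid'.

δ = 122.57°, invalid

α = atan 0.55 = 28.81°;  2α = 57.62°
edge 4: e_4 = (-0.90, +0.03);  n_4 = (+0.0333, +0.9994)
edge 5: e_5 = (-2.17, -3.16);  n_5 = (-0.8243, +0.5661)
∠(n_4, n_5) = 57.43°
δ = |180° − 57.43°| = 122.57°
122.57° > 2α = 57.62°  →  invalid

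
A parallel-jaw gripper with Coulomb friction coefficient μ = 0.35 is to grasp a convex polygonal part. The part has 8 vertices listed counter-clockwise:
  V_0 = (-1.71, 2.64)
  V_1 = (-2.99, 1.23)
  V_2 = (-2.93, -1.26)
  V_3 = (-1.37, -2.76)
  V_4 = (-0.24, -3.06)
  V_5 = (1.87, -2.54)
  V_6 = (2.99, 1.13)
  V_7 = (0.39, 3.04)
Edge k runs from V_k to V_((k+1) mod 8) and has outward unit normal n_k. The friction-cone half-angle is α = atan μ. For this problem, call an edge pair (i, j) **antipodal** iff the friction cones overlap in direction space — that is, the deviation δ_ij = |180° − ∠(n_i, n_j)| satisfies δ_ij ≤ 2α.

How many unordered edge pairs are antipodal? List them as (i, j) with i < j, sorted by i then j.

α = atan 0.35 = 19.29°;  2α = 38.58°
n_0 = (-0.7404, +0.6721)
n_1 = (-0.9997, -0.0241)
n_2 = (-0.6931, -0.7208)
n_3 = (-0.2566, -0.9665)
n_4 = (+0.2393, -0.9709)
n_5 = (+0.9565, -0.2919)
n_6 = (+0.5920, +0.8059)
n_7 = (-0.1871, +0.9823)
  (0,1): δ = 136.39°  ·
  (0,2): δ = 91.64°  ·
  (0,3): δ = 62.64°  ·
  (0,4): δ = 33.92°  ✓
  (0,5): δ = 25.26°  ✓
  (0,6): δ = 95.93°  ·
  (0,7): δ = 143.02°  ·
  (1,2): δ = 135.26°  ·
  (1,3): δ = 106.25°  ·
  (1,4): δ = 77.54°  ·
  (1,5): δ = 18.35°  ✓
  (1,6): δ = 52.32°  ·
  (1,7): δ = 99.40°  ·
  (2,3): δ = 150.99°  ·
  (2,4): δ = 122.28°  ·
  (2,5): δ = 63.09°  ·
  (2,6): δ = 7.58°  ✓
  (2,7): δ = 54.66°  ·
  (3,4): δ = 151.29°  ·
  (3,5): δ = 92.10°  ·
  (3,6): δ = 21.43°  ✓
  (3,7): δ = 25.65°  ✓
  (4,5): δ = 120.82°  ·
  (4,6): δ = 50.15°  ·
  (4,7): δ = 3.06°  ✓
  (5,6): δ = 109.33°  ·
  (5,7): δ = 62.24°  ·
  (6,7): δ = 132.91°  ·
antipodal pairs: 7

count = 7; pairs: (0,4), (0,5), (1,5), (2,6), (3,6), (3,7), (4,7)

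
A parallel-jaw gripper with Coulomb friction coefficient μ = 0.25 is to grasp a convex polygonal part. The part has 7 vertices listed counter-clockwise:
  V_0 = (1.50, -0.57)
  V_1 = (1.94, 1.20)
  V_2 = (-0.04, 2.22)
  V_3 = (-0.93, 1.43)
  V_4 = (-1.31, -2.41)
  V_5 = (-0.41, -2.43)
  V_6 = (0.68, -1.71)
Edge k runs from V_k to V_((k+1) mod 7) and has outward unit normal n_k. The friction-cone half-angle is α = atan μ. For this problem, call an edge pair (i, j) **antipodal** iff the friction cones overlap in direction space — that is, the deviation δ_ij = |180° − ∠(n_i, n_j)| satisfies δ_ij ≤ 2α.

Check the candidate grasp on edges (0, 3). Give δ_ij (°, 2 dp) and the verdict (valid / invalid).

δ = 8.31°, valid

α = atan 0.25 = 14.04°;  2α = 28.07°
edge 0: e_0 = (+0.44, +1.77);  n_0 = (+0.9705, -0.2412)
edge 3: e_3 = (-0.38, -3.84);  n_3 = (-0.9951, +0.0985)
∠(n_0, n_3) = 171.69°
δ = |180° − 171.69°| = 8.31°
8.31° ≤ 2α = 28.07°  →  valid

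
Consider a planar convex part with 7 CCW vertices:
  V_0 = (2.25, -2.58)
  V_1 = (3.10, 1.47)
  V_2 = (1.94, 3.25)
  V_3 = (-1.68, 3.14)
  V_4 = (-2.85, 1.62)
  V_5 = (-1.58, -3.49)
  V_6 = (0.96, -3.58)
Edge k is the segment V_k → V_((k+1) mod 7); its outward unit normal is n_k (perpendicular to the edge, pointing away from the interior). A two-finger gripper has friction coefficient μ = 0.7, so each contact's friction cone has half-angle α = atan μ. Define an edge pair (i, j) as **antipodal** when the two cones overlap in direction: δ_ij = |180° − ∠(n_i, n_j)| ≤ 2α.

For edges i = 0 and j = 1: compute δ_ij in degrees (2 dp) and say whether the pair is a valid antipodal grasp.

α = atan 0.7 = 34.99°;  2α = 69.98°
edge 0: e_0 = (+0.85, +4.05);  n_0 = (+0.9787, -0.2054)
edge 1: e_1 = (-1.16, +1.78);  n_1 = (+0.8378, +0.5460)
∠(n_0, n_1) = 44.94°
δ = |180° − 44.94°| = 135.06°
135.06° > 2α = 69.98°  →  invalid

δ = 135.06°, invalid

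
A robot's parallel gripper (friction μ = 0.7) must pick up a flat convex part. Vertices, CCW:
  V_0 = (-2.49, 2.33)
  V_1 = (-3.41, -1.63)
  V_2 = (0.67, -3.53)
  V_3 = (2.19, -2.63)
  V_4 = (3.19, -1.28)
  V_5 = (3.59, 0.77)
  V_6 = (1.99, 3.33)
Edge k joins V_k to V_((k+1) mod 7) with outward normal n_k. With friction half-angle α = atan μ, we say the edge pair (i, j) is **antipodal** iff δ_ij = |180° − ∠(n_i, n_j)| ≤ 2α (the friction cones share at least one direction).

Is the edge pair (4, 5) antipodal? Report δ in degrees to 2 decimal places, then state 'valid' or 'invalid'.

α = atan 0.7 = 34.99°;  2α = 69.98°
edge 4: e_4 = (+0.40, +2.05);  n_4 = (+0.9815, -0.1915)
edge 5: e_5 = (-1.60, +2.56);  n_5 = (+0.8480, +0.5300)
∠(n_4, n_5) = 43.05°
δ = |180° − 43.05°| = 136.95°
136.95° > 2α = 69.98°  →  invalid

δ = 136.95°, invalid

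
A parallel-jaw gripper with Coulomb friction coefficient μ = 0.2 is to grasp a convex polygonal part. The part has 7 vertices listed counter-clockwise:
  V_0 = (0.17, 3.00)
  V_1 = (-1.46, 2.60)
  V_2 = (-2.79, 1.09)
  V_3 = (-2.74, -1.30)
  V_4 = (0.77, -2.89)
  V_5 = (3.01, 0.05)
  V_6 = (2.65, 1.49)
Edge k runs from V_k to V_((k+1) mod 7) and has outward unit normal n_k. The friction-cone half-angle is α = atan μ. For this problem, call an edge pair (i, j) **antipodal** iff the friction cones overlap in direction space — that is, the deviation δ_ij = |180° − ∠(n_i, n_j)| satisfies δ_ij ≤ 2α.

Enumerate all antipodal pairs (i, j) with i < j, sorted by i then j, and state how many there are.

α = atan 0.2 = 11.31°;  2α = 22.62°
n_0 = (-0.2383, +0.9712)
n_1 = (-0.7504, +0.6610)
n_2 = (-0.9998, -0.0209)
n_3 = (-0.4126, -0.9109)
n_4 = (+0.7954, -0.6060)
n_5 = (+0.9701, +0.2425)
n_6 = (+0.5201, +0.8541)
  (0,1): δ = 145.16°  ·
  (0,2): δ = 102.59°  ·
  (0,3): δ = 38.16°  ·
  (0,4): δ = 38.91°  ·
  (0,5): δ = 90.25°  ·
  (0,6): δ = 134.88°  ·
  (1,2): δ = 137.43°  ·
  (1,3): δ = 73.00°  ·
  (1,4): δ = 4.07°  ✓
  (1,5): δ = 55.41°  ·
  (1,6): δ = 100.04°  ·
  (2,3): δ = 115.57°  ·
  (2,4): δ = 38.50°  ·
  (2,5): δ = 12.84°  ✓
  (2,6): δ = 57.47°  ·
  (3,4): δ = 102.93°  ·
  (3,5): δ = 51.59°  ·
  (3,6): δ = 6.97°  ✓
  (4,5): δ = 128.66°  ·
  (4,6): δ = 84.03°  ·
  (5,6): δ = 135.37°  ·
antipodal pairs: 3

count = 3; pairs: (1,4), (2,5), (3,6)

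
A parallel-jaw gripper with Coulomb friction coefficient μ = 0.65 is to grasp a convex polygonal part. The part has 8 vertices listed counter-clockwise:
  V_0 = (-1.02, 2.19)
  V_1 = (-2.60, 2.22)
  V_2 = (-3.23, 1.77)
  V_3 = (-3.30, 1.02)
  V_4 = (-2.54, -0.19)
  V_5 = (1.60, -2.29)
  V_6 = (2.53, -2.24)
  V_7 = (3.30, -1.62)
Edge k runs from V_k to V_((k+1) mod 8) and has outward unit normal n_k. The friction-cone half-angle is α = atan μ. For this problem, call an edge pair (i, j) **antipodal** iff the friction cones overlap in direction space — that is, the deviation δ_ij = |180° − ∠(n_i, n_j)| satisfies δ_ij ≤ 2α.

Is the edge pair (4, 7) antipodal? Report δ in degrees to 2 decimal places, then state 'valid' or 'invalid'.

α = atan 0.65 = 33.02°;  2α = 66.05°
edge 4: e_4 = (+4.14, -2.10);  n_4 = (-0.4524, -0.8918)
edge 7: e_7 = (-4.32, +3.81);  n_7 = (+0.6614, +0.7500)
∠(n_4, n_7) = 165.49°
δ = |180° − 165.49°| = 14.51°
14.51° ≤ 2α = 66.05°  →  valid

δ = 14.51°, valid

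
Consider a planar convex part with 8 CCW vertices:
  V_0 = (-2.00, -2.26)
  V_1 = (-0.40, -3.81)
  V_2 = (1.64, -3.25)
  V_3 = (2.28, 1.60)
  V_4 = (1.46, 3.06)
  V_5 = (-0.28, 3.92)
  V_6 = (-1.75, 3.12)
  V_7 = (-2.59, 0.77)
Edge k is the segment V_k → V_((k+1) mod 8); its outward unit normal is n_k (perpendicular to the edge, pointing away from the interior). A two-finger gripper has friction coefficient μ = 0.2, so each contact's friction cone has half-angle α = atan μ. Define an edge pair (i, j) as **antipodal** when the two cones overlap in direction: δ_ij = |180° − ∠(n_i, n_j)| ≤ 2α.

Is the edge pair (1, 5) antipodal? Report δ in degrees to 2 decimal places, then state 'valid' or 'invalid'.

δ = 13.21°, valid

α = atan 0.2 = 11.31°;  2α = 22.62°
edge 1: e_1 = (+2.04, +0.56);  n_1 = (+0.2647, -0.9643)
edge 5: e_5 = (-1.47, -0.80);  n_5 = (-0.4780, +0.8784)
∠(n_1, n_5) = 166.79°
δ = |180° − 166.79°| = 13.21°
13.21° ≤ 2α = 22.62°  →  valid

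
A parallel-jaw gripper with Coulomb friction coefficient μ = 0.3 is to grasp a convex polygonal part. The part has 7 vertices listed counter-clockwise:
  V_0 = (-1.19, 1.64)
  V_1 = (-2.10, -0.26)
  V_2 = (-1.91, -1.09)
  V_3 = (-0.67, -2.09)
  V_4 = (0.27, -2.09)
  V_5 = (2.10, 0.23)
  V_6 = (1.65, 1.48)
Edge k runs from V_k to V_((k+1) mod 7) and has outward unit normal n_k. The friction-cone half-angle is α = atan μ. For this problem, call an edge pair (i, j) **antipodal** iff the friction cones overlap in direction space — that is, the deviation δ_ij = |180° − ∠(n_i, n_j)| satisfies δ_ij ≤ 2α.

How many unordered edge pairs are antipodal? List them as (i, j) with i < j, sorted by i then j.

α = atan 0.3 = 16.70°;  2α = 33.40°
n_0 = (-0.9019, +0.4320)
n_1 = (-0.9748, -0.2231)
n_2 = (-0.6278, -0.7784)
n_3 = (+0.0000, -1.0000)
n_4 = (+0.7851, -0.6193)
n_5 = (+0.9409, +0.3387)
n_6 = (+0.0562, +0.9984)
  (0,1): δ = 141.51°  ·
  (0,2): δ = 103.29°  ·
  (0,3): δ = 64.41°  ·
  (0,4): δ = 12.67°  ✓
  (0,5): δ = 45.39°  ·
  (0,6): δ = 112.37°  ·
  (1,2): δ = 141.78°  ·
  (1,3): δ = 102.89°  ·
  (1,4): δ = 51.16°  ·
  (1,5): δ = 6.91°  ✓
  (1,6): δ = 73.88°  ·
  (2,3): δ = 141.12°  ·
  (2,4): δ = 89.38°  ·
  (2,5): δ = 31.32°  ✓
  (2,6): δ = 35.66°  ·
  (3,4): δ = 128.27°  ·
  (3,5): δ = 70.20°  ·
  (3,6): δ = 3.22°  ✓
  (4,5): δ = 121.93°  ·
  (4,6): δ = 54.96°  ·
  (5,6): δ = 113.02°  ·
antipodal pairs: 4

count = 4; pairs: (0,4), (1,5), (2,5), (3,6)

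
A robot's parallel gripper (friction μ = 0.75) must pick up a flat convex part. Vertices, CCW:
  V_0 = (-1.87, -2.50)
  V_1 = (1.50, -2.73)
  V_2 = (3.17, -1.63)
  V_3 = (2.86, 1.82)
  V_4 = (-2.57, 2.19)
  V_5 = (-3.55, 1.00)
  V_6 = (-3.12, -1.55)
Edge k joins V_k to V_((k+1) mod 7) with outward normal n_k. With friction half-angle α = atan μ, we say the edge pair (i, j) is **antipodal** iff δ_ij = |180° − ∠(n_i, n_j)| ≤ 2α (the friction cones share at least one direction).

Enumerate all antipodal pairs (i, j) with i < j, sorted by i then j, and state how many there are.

count = 9; pairs: (0,3), (0,4), (1,3), (1,4), (1,5), (2,4), (2,5), (2,6), (3,6)

α = atan 0.75 = 36.87°;  2α = 73.74°
n_0 = (-0.0681, -0.9977)
n_1 = (+0.5501, -0.8351)
n_2 = (+0.9960, +0.0895)
n_3 = (+0.0680, +0.9977)
n_4 = (-0.7719, +0.6357)
n_5 = (-0.9861, -0.1663)
n_6 = (-0.6051, -0.7962)
  (0,1): δ = 142.72°  ·
  (0,2): δ = 80.96°  ·
  (0,3): δ = 0.01°  ✓
  (0,4): δ = 54.43°  ✓
  (0,5): δ = 103.48°  ·
  (0,6): δ = 146.67°  ·
  (1,2): δ = 118.24°  ·
  (1,3): δ = 37.27°  ✓
  (1,4): δ = 17.16°  ✓
  (1,5): δ = 66.20°  ✓
  (1,6): δ = 109.39°  ·
  (2,3): δ = 99.03°  ·
  (2,4): δ = 44.61°  ✓
  (2,5): δ = 4.44°  ✓
  (2,6): δ = 47.63°  ✓
  (3,4): δ = 125.57°  ·
  (3,5): δ = 76.53°  ·
  (3,6): δ = 33.34°  ✓
  (4,5): δ = 130.96°  ·
  (4,6): δ = 87.76°  ·
  (5,6): δ = 136.81°  ·
antipodal pairs: 9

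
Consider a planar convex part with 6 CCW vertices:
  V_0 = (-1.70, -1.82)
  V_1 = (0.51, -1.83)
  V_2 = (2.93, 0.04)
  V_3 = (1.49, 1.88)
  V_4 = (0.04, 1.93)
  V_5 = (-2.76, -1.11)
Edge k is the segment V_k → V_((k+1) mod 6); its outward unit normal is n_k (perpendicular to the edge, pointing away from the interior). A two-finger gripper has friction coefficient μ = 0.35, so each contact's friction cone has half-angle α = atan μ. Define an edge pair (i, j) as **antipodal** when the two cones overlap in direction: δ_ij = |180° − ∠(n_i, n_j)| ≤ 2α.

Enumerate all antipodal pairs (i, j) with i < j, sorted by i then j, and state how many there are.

count = 4; pairs: (0,3), (1,4), (2,5), (3,5)

α = atan 0.35 = 19.29°;  2α = 38.58°
n_0 = (-0.0045, -1.0000)
n_1 = (+0.6114, -0.7913)
n_2 = (+0.7875, +0.6163)
n_3 = (+0.0345, +0.9994)
n_4 = (-0.7355, +0.6775)
n_5 = (-0.5565, -0.8308)
  (0,1): δ = 142.05°  ·
  (0,2): δ = 51.69°  ·
  (0,3): δ = 1.72°  ✓
  (0,4): δ = 47.61°  ·
  (0,5): δ = 146.44°  ·
  (1,2): δ = 89.65°  ·
  (1,3): δ = 39.67°  ·
  (1,4): δ = 9.66°  ✓
  (1,5): δ = 108.49°  ·
  (2,3): δ = 130.02°  ·
  (2,4): δ = 80.69°  ·
  (2,5): δ = 18.14°  ✓
  (3,4): δ = 130.67°  ·
  (3,5): δ = 31.84°  ✓
  (4,5): δ = 81.17°  ·
antipodal pairs: 4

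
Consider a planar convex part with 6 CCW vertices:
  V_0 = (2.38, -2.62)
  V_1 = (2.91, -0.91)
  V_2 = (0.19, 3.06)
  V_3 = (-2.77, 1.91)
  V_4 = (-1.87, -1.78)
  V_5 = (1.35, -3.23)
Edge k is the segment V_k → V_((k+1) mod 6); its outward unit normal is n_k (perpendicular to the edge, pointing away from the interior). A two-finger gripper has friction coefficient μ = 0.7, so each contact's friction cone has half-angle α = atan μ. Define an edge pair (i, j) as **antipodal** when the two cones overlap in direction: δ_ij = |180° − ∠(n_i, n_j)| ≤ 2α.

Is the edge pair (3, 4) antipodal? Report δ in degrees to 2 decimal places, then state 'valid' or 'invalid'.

α = atan 0.7 = 34.99°;  2α = 69.98°
edge 3: e_3 = (+0.90, -3.69);  n_3 = (-0.9715, -0.2370)
edge 4: e_4 = (+3.22, -1.45);  n_4 = (-0.4106, -0.9118)
∠(n_3, n_4) = 52.05°
δ = |180° − 52.05°| = 127.95°
127.95° > 2α = 69.98°  →  invalid

δ = 127.95°, invalid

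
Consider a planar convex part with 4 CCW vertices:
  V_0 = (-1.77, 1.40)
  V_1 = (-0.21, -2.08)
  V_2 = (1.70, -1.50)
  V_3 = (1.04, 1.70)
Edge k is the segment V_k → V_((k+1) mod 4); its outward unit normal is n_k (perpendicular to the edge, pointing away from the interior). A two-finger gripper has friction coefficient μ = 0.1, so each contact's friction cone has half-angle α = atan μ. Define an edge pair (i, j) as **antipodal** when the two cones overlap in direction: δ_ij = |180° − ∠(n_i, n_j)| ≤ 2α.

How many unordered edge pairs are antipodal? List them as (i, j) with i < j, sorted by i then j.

count = 1; pairs: (1,3)

α = atan 0.1 = 5.71°;  2α = 11.42°
n_0 = (-0.9125, -0.4091)
n_1 = (+0.2906, -0.9569)
n_2 = (+0.9794, +0.2020)
n_3 = (-0.1062, +0.9943)
  (0,1): δ = 97.25°  ·
  (0,2): δ = 12.49°  ·
  (0,3): δ = 71.95°  ·
  (1,2): δ = 95.24°  ·
  (1,3): δ = 10.80°  ✓
  (2,3): δ = 95.56°  ·
antipodal pairs: 1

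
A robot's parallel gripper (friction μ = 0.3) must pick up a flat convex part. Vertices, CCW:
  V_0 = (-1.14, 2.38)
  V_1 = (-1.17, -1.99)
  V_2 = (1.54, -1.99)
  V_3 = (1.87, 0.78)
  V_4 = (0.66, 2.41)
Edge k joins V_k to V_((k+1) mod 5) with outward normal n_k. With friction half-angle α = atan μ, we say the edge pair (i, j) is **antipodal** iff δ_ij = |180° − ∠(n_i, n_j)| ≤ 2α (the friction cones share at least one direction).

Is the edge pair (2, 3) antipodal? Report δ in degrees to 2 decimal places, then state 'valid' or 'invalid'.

α = atan 0.3 = 16.70°;  2α = 33.40°
edge 2: e_2 = (+0.33, +2.77);  n_2 = (+0.9930, -0.1183)
edge 3: e_3 = (-1.21, +1.63);  n_3 = (+0.8029, +0.5961)
∠(n_2, n_3) = 43.38°
δ = |180° − 43.38°| = 136.62°
136.62° > 2α = 33.40°  →  invalid

δ = 136.62°, invalid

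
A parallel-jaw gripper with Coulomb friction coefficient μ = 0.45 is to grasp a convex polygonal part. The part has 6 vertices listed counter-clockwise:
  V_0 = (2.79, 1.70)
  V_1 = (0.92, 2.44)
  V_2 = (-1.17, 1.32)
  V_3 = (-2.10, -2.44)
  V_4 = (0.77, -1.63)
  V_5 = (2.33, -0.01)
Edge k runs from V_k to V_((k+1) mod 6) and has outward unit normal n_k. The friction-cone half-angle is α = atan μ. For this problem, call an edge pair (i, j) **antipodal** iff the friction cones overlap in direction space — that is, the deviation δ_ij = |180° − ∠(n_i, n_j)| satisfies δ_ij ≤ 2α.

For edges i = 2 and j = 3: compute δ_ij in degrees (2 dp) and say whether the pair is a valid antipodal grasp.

α = atan 0.45 = 24.23°;  2α = 48.46°
edge 2: e_2 = (-0.93, -3.76);  n_2 = (-0.9707, +0.2401)
edge 3: e_3 = (+2.87, +0.81);  n_3 = (+0.2716, -0.9624)
∠(n_2, n_3) = 119.65°
δ = |180° − 119.65°| = 60.35°
60.35° > 2α = 48.46°  →  invalid

δ = 60.35°, invalid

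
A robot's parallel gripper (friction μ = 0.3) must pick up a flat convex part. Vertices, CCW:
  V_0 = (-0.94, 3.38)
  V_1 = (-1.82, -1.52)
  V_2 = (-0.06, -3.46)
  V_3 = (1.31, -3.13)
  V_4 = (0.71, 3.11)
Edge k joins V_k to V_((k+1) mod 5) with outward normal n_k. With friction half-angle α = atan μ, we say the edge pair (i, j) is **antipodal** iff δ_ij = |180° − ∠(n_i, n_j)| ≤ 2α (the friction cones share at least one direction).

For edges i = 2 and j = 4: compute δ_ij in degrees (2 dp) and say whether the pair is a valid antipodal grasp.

α = atan 0.3 = 16.70°;  2α = 33.40°
edge 2: e_2 = (+1.37, +0.33);  n_2 = (+0.2342, -0.9722)
edge 4: e_4 = (-1.65, +0.27);  n_4 = (+0.1615, +0.9869)
∠(n_2, n_4) = 157.16°
δ = |180° − 157.16°| = 22.84°
22.84° ≤ 2α = 33.40°  →  valid

δ = 22.84°, valid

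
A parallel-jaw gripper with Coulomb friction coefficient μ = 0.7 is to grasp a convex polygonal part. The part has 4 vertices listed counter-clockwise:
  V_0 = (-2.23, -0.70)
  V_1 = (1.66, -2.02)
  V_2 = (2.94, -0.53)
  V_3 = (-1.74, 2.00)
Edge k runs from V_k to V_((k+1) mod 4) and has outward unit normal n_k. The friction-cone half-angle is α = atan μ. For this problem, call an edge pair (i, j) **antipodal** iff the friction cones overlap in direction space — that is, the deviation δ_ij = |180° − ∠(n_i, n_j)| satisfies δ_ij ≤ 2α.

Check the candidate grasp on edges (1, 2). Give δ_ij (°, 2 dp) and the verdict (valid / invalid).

α = atan 0.7 = 34.99°;  2α = 69.98°
edge 1: e_1 = (+1.28, +1.49);  n_1 = (+0.7585, -0.6516)
edge 2: e_2 = (-4.68, +2.53);  n_2 = (+0.4756, +0.8797)
∠(n_1, n_2) = 102.27°
δ = |180° − 102.27°| = 77.73°
77.73° > 2α = 69.98°  →  invalid

δ = 77.73°, invalid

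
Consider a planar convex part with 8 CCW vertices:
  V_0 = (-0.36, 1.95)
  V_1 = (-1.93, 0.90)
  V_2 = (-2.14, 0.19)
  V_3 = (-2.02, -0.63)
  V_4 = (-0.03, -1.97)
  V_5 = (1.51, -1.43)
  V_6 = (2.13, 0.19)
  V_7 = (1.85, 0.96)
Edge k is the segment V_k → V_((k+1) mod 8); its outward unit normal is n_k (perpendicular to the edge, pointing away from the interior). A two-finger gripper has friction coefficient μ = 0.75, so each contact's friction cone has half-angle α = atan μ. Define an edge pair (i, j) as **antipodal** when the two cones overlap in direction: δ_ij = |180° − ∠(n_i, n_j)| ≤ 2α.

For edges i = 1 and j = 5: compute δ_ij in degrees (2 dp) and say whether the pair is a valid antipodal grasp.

δ = 4.47°, valid

α = atan 0.75 = 36.87°;  2α = 73.74°
edge 1: e_1 = (-0.21, -0.71);  n_1 = (-0.9589, +0.2836)
edge 5: e_5 = (+0.62, +1.62);  n_5 = (+0.9339, -0.3574)
∠(n_1, n_5) = 175.53°
δ = |180° − 175.53°| = 4.47°
4.47° ≤ 2α = 73.74°  →  valid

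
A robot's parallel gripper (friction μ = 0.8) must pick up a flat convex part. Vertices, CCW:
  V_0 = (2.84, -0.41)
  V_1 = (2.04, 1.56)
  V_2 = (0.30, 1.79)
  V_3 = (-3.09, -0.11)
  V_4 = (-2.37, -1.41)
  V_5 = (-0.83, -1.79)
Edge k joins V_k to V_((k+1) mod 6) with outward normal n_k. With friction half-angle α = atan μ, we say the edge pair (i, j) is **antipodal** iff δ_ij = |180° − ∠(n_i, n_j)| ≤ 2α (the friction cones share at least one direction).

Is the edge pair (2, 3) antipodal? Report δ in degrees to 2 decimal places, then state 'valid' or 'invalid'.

δ = 90.29°, invalid

α = atan 0.8 = 38.66°;  2α = 77.32°
edge 2: e_2 = (-3.39, -1.90);  n_2 = (-0.4889, +0.8723)
edge 3: e_3 = (+0.72, -1.30);  n_3 = (-0.8748, -0.4845)
∠(n_2, n_3) = 89.71°
δ = |180° − 89.71°| = 90.29°
90.29° > 2α = 77.32°  →  invalid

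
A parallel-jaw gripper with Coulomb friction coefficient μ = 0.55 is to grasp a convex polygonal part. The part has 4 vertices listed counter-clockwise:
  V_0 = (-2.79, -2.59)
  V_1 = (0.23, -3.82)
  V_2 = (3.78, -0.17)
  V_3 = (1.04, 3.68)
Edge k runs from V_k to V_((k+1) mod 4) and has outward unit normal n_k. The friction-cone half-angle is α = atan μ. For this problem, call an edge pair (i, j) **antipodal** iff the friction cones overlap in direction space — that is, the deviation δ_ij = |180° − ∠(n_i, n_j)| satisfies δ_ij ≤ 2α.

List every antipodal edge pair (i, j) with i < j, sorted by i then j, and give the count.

count = 2; pairs: (0,2), (1,3)

α = atan 0.55 = 28.81°;  2α = 57.62°
n_0 = (-0.3772, -0.9261)
n_1 = (+0.7169, -0.6972)
n_2 = (+0.8147, +0.5798)
n_3 = (-0.8534, +0.5213)
  (0,1): δ = 112.04°  ·
  (0,2): δ = 32.40°  ✓
  (0,3): δ = 80.74°  ·
  (1,2): δ = 100.36°  ·
  (1,3): δ = 12.79°  ✓
  (2,3): δ = 66.86°  ·
antipodal pairs: 2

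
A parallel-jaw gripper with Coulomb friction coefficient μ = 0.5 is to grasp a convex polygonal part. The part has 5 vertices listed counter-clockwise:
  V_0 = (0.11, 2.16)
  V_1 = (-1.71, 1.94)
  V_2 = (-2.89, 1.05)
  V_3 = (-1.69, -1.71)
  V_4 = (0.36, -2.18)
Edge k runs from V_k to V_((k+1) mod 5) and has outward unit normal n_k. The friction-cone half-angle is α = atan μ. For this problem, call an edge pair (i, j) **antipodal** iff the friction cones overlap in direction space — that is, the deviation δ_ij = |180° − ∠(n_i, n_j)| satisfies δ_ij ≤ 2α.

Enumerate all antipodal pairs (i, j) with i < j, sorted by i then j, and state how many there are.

α = atan 0.5 = 26.57°;  2α = 53.13°
n_0 = (-0.1200, +0.9928)
n_1 = (-0.6022, +0.7984)
n_2 = (-0.9171, -0.3987)
n_3 = (-0.2235, -0.9747)
n_4 = (+0.9983, +0.0575)
  (0,1): δ = 149.87°  ·
  (0,2): δ = 73.39°  ·
  (0,3): δ = 19.81°  ✓
  (0,4): δ = 86.40°  ·
  (1,2): δ = 103.53°  ·
  (1,3): δ = 49.94°  ✓
  (1,4): δ = 56.27°  ·
  (2,3): δ = 126.41°  ·
  (2,4): δ = 20.20°  ✓
  (3,4): δ = 73.79°  ·
antipodal pairs: 3

count = 3; pairs: (0,3), (1,3), (2,4)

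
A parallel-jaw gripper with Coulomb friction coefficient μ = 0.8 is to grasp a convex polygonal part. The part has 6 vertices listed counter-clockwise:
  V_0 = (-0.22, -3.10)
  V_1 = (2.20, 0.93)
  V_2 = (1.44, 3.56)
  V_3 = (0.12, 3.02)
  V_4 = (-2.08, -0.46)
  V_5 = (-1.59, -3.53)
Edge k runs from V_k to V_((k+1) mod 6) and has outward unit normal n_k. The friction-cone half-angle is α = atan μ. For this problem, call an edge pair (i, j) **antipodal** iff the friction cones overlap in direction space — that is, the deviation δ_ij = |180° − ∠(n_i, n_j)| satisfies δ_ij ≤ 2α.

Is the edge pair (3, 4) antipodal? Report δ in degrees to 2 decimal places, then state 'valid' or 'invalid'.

δ = 138.63°, invalid

α = atan 0.8 = 38.66°;  2α = 77.32°
edge 3: e_3 = (-2.20, -3.48);  n_3 = (-0.8453, +0.5344)
edge 4: e_4 = (+0.49, -3.07);  n_4 = (-0.9875, -0.1576)
∠(n_3, n_4) = 41.37°
δ = |180° − 41.37°| = 138.63°
138.63° > 2α = 77.32°  →  invalid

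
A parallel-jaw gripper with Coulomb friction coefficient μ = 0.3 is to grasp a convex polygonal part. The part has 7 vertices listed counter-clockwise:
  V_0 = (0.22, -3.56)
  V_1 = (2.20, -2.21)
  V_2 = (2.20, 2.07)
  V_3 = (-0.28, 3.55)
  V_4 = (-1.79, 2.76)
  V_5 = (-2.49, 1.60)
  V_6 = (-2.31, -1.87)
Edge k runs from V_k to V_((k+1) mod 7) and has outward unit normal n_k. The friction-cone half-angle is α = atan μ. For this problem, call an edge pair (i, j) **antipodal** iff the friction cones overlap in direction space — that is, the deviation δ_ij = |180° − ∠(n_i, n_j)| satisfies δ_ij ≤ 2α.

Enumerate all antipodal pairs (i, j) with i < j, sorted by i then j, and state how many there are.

α = atan 0.3 = 16.70°;  2α = 33.40°
n_0 = (+0.5633, -0.8262)
n_1 = (+1.0000, -0.0000)
n_2 = (+0.5125, +0.8587)
n_3 = (-0.4636, +0.8861)
n_4 = (-0.8562, +0.5167)
n_5 = (-0.9987, -0.0518)
n_6 = (-0.5555, -0.8315)
  (0,1): δ = 124.29°  ·
  (0,2): δ = 65.11°  ·
  (0,3): δ = 6.67°  ✓
  (0,4): δ = 24.60°  ✓
  (0,5): δ = 58.68°  ·
  (0,6): δ = 111.97°  ·
  (1,2): δ = 120.83°  ·
  (1,3): δ = 62.38°  ·
  (1,4): δ = 31.11°  ✓
  (1,5): δ = 2.97°  ✓
  (1,6): δ = 56.26°  ·
  (2,3): δ = 121.55°  ·
  (2,4): δ = 90.28°  ·
  (2,5): δ = 56.20°  ·
  (2,6): δ = 2.91°  ✓
  (3,4): δ = 148.73°  ·
  (3,5): δ = 114.65°  ·
  (3,6): δ = 61.36°  ·
  (4,5): δ = 145.92°  ·
  (4,6): δ = 92.63°  ·
  (5,6): δ = 126.71°  ·
antipodal pairs: 5

count = 5; pairs: (0,3), (0,4), (1,4), (1,5), (2,6)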